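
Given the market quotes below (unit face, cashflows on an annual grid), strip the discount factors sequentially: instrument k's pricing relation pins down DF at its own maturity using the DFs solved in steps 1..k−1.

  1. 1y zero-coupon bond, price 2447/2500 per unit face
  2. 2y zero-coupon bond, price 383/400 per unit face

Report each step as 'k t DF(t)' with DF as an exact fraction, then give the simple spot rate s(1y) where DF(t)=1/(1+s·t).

step 1 [1y] zero: DF = P = 2447/2500 ≈ 0.978800
step 2 [2y] zero: DF = P = 383/400 ≈ 0.957500

1 1 2447/2500
2 2 383/400
s(1y) = (1/(2447/2500) − 1)/(1) = 53/2447 ≈ 2.1659%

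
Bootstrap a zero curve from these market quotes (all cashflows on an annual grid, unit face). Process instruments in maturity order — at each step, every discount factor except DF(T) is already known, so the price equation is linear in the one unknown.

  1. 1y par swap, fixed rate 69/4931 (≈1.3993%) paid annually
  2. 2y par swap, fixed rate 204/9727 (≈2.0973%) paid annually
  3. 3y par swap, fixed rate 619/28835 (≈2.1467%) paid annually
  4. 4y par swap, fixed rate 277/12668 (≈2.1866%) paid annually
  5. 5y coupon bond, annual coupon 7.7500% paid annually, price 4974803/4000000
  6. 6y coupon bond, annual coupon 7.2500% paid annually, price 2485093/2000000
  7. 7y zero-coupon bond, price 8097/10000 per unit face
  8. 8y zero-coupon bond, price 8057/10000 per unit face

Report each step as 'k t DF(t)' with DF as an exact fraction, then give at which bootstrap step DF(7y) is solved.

step 1 [1y] swap r/1=69/4931: DF=(1 − 69/4931·(0))/(1+69/4931) = 4931/5000 ≈ 0.986200
step 2 [2y] swap r/1=204/9727: DF=(1 − 204/9727·(0.986200))/(1+204/9727) = 1199/1250 ≈ 0.959200
step 3 [3y] swap r/1=619/28835: DF=(1 − 619/28835·(0.986200+0.959200))/(1+619/28835) = 9381/10000 ≈ 0.938100
step 4 [4y] swap r/1=277/12668: DF=(1 − 277/12668·(0.986200+0.959200+0.938100))/(1+277/12668) = 9169/10000 ≈ 0.916900
step 5 [5y] bond c/1=31/400: DF=(4974803/4000000 − 31/400·(0.986200+0.959200+0.938100+0.916900))/(1+31/400) = 8809/10000 ≈ 0.880900
step 6 [6y] bond c/1=29/400: DF=(2485093/2000000 − 29/400·(0.986200+0.959200+0.938100+0.916900+0.880900))/(1+29/400) = 8421/10000 ≈ 0.842100
step 7 [7y] zero: DF = P = 8097/10000 ≈ 0.809700
step 8 [8y] zero: DF = P = 8057/10000 ≈ 0.805700

1 1 4931/5000
2 2 1199/1250
3 3 9381/10000
4 4 9169/10000
5 5 8809/10000
6 6 8421/10000
7 7 8097/10000
8 8 8057/10000
DF(7y) is solved at step 7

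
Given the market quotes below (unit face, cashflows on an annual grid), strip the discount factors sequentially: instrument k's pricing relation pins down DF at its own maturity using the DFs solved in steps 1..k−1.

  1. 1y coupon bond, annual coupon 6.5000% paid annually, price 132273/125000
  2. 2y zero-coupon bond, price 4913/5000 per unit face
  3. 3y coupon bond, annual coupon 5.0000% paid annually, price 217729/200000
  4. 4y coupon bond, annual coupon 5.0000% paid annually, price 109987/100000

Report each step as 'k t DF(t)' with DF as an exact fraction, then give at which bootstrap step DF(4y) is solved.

step 1 [1y] bond c/1=13/200: DF=(132273/125000 − 13/200·(0))/(1+13/200) = 621/625 ≈ 0.993600
step 2 [2y] zero: DF = P = 4913/5000 ≈ 0.982600
step 3 [3y] bond c/1=1/20: DF=(217729/200000 − 1/20·(0.993600+0.982600))/(1+1/20) = 9427/10000 ≈ 0.942700
step 4 [4y] bond c/1=1/20: DF=(109987/100000 − 1/20·(0.993600+0.982600+0.942700))/(1+1/20) = 1817/2000 ≈ 0.908500

1 1 621/625
2 2 4913/5000
3 3 9427/10000
4 4 1817/2000
DF(4y) is solved at step 4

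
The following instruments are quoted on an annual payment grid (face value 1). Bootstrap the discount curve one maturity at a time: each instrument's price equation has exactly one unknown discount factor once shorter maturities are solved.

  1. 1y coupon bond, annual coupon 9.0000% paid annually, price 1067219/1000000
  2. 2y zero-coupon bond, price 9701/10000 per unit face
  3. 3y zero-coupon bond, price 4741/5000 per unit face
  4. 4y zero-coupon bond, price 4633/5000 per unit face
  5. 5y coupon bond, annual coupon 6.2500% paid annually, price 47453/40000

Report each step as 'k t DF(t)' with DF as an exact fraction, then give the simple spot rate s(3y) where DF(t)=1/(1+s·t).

step 1 [1y] bond c/1=9/100: DF=(1067219/1000000 − 9/100·(0))/(1+9/100) = 9791/10000 ≈ 0.979100
step 2 [2y] zero: DF = P = 9701/10000 ≈ 0.970100
step 3 [3y] zero: DF = P = 4741/5000 ≈ 0.948200
step 4 [4y] zero: DF = P = 4633/5000 ≈ 0.926600
step 5 [5y] bond c/1=1/16: DF=(47453/40000 − 1/16·(0.979100+0.970100+0.948200+0.926600))/(1+1/16) = 2229/2500 ≈ 0.891600

1 1 9791/10000
2 2 9701/10000
3 3 4741/5000
4 4 4633/5000
5 5 2229/2500
s(3y) = (1/(4741/5000) − 1)/(3) = 259/14223 ≈ 1.8210%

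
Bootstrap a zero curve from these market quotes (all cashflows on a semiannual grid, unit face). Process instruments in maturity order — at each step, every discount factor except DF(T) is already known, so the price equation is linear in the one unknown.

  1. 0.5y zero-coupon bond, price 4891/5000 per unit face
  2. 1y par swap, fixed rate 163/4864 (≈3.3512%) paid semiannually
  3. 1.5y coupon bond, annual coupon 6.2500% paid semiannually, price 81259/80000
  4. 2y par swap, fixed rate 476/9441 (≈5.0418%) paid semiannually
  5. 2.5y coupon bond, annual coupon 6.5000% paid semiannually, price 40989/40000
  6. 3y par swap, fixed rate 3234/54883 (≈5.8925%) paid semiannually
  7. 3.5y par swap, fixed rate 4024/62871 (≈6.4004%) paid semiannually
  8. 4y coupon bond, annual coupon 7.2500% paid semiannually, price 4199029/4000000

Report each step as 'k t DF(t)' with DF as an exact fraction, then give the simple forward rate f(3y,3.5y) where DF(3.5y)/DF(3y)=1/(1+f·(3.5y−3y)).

step 1 [0.5y] zero: DF = P = 4891/5000 ≈ 0.978200
step 2 [1y] swap r/2=163/9728: DF=(1 − 163/9728·(0.978200))/(1+163/9728) = 4837/5000 ≈ 0.967400
step 3 [1.5y] bond c/2=1/32: DF=(81259/80000 − 1/32·(0.978200+0.967400))/(1+1/32) = 463/500 ≈ 0.926000
step 4 [2y] swap r/2=238/9441: DF=(1 − 238/9441·(0.978200+0.967400+0.926000))/(1+238/9441) = 1131/1250 ≈ 0.904800
step 5 [2.5y] bond c/2=13/400: DF=(40989/40000 − 13/400·(0.978200+0.967400+0.926000+0.904800))/(1+13/400) = 546/625 ≈ 0.873600
step 6 [3y] swap r/2=1617/54883: DF=(1 − 1617/54883·(0.978200+0.967400+0.926000+0.904800+0.873600))/(1+1617/54883) = 8383/10000 ≈ 0.838300
step 7 [3.5y] swap r/2=2012/62871: DF=(1 − 2012/62871·(0.978200+0.967400+0.926000+0.904800+0.873600+0.838300))/(1+2012/62871) = 1997/2500 ≈ 0.798800
step 8 [4y] bond c/2=29/800: DF=(4199029/4000000 − 29/800·(0.978200+0.967400+0.926000+0.904800+0.873600+0.838300+0.798800))/(1+29/800) = 7931/10000 ≈ 0.793100

1 1/2 4891/5000
2 1 4837/5000
3 3/2 463/500
4 2 1131/1250
5 5/2 546/625
6 3 8383/10000
7 7/2 1997/2500
8 4 7931/10000
f(3y,3.5y) = ((8383/10000)/(1997/2500) − 1)/(1/2) = 395/3994 ≈ 9.8898%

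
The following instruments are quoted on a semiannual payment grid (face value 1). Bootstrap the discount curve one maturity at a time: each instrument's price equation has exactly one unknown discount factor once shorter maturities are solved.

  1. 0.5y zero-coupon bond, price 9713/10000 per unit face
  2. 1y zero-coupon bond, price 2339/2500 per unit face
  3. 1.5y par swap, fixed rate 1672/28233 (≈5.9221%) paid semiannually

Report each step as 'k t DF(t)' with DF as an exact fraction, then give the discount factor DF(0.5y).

1 1/2 9713/10000
2 1 2339/2500
3 3/2 2291/2500
DF(0.5y) = 9713/10000 ≈ 0.971300

step 1 [0.5y] zero: DF = P = 9713/10000 ≈ 0.971300
step 2 [1y] zero: DF = P = 2339/2500 ≈ 0.935600
step 3 [1.5y] swap r/2=836/28233: DF=(1 − 836/28233·(0.971300+0.935600))/(1+836/28233) = 2291/2500 ≈ 0.916400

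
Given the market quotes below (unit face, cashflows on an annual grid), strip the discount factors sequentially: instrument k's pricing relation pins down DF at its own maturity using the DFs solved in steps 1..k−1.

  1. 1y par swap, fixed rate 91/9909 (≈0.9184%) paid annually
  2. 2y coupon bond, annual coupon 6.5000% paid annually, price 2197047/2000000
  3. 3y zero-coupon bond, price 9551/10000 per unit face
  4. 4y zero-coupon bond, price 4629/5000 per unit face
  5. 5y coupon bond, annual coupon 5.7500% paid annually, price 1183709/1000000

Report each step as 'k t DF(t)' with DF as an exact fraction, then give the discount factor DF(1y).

step 1 [1y] swap r/1=91/9909: DF=(1 − 91/9909·(0))/(1+91/9909) = 9909/10000 ≈ 0.990900
step 2 [2y] bond c/1=13/200: DF=(2197047/2000000 − 13/200·(0.990900))/(1+13/200) = 971/1000 ≈ 0.971000
step 3 [3y] zero: DF = P = 9551/10000 ≈ 0.955100
step 4 [4y] zero: DF = P = 4629/5000 ≈ 0.925800
step 5 [5y] bond c/1=23/400: DF=(1183709/1000000 − 23/400·(0.990900+0.971000+0.955100+0.925800))/(1+23/400) = 569/625 ≈ 0.910400

1 1 9909/10000
2 2 971/1000
3 3 9551/10000
4 4 4629/5000
5 5 569/625
DF(1y) = 9909/10000 ≈ 0.990900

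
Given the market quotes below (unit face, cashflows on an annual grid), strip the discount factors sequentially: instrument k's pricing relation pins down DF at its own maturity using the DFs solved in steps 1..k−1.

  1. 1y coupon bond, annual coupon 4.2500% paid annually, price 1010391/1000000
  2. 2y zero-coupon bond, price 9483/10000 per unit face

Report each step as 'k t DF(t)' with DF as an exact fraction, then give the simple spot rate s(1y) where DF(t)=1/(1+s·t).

step 1 [1y] bond c/1=17/400: DF=(1010391/1000000 − 17/400·(0))/(1+17/400) = 2423/2500 ≈ 0.969200
step 2 [2y] zero: DF = P = 9483/10000 ≈ 0.948300

1 1 2423/2500
2 2 9483/10000
s(1y) = (1/(2423/2500) − 1)/(1) = 77/2423 ≈ 3.1779%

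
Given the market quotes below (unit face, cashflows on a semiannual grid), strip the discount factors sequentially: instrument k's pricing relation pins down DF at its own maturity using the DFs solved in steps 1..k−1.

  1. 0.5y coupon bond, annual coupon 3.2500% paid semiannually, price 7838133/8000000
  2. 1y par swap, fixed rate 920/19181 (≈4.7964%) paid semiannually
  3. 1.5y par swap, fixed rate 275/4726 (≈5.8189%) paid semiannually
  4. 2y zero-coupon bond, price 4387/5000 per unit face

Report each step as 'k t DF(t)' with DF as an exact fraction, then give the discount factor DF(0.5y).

step 1 [0.5y] bond c/2=13/800: DF=(7838133/8000000 − 13/800·(0))/(1+13/800) = 9641/10000 ≈ 0.964100
step 2 [1y] swap r/2=460/19181: DF=(1 − 460/19181·(0.964100))/(1+460/19181) = 477/500 ≈ 0.954000
step 3 [1.5y] swap r/2=275/9452: DF=(1 − 275/9452·(0.964100+0.954000))/(1+275/9452) = 367/400 ≈ 0.917500
step 4 [2y] zero: DF = P = 4387/5000 ≈ 0.877400

1 1/2 9641/10000
2 1 477/500
3 3/2 367/400
4 2 4387/5000
DF(0.5y) = 9641/10000 ≈ 0.964100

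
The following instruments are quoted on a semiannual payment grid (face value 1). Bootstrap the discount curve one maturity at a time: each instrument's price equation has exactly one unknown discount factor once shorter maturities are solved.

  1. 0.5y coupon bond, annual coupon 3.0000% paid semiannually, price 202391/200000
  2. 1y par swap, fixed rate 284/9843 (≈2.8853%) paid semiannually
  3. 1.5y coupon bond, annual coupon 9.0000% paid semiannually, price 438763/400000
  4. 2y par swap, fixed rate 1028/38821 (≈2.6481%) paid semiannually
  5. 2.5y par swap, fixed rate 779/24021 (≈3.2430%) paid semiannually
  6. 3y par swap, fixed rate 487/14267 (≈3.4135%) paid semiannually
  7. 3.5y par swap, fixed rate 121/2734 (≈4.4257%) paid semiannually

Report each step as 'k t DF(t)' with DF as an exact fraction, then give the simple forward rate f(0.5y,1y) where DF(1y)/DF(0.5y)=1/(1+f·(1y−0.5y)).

1 1/2 997/1000
2 1 2429/2500
3 3/2 9649/10000
4 2 4743/5000
5 5/2 9221/10000
6 3 4513/5000
7 7/2 2137/2500
f(0.5y,1y) = ((997/1000)/(2429/2500) − 1)/(1/2) = 127/2429 ≈ 5.2285%

step 1 [0.5y] bond c/2=3/200: DF=(202391/200000 − 3/200·(0))/(1+3/200) = 997/1000 ≈ 0.997000
step 2 [1y] swap r/2=142/9843: DF=(1 − 142/9843·(0.997000))/(1+142/9843) = 2429/2500 ≈ 0.971600
step 3 [1.5y] bond c/2=9/200: DF=(438763/400000 − 9/200·(0.997000+0.971600))/(1+9/200) = 9649/10000 ≈ 0.964900
step 4 [2y] swap r/2=514/38821: DF=(1 − 514/38821·(0.997000+0.971600+0.964900))/(1+514/38821) = 4743/5000 ≈ 0.948600
step 5 [2.5y] swap r/2=779/48042: DF=(1 − 779/48042·(0.997000+0.971600+0.964900+0.948600))/(1+779/48042) = 9221/10000 ≈ 0.922100
step 6 [3y] swap r/2=487/28534: DF=(1 − 487/28534·(0.997000+0.971600+0.964900+0.948600+0.922100))/(1+487/28534) = 4513/5000 ≈ 0.902600
step 7 [3.5y] swap r/2=121/5468: DF=(1 − 121/5468·(0.997000+0.971600+0.964900+0.948600+0.922100+0.902600))/(1+121/5468) = 2137/2500 ≈ 0.854800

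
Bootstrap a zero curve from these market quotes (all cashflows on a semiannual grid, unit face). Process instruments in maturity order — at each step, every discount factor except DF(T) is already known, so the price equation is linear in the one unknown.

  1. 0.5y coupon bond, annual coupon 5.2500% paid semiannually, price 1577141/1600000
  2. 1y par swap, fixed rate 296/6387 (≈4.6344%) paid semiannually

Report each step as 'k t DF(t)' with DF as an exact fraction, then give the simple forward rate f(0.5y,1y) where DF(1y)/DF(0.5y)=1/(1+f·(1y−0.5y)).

step 1 [0.5y] bond c/2=21/800: DF=(1577141/1600000 − 21/800·(0))/(1+21/800) = 1921/2000 ≈ 0.960500
step 2 [1y] swap r/2=148/6387: DF=(1 − 148/6387·(0.960500))/(1+148/6387) = 2389/2500 ≈ 0.955600

1 1/2 1921/2000
2 1 2389/2500
f(0.5y,1y) = ((1921/2000)/(2389/2500) − 1)/(1/2) = 49/4778 ≈ 1.0255%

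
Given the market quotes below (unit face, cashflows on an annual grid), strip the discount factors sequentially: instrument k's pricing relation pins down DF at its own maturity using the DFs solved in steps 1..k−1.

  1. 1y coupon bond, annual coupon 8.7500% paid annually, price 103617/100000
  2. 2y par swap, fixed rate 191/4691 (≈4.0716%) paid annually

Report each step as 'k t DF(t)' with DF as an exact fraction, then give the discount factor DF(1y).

step 1 [1y] bond c/1=7/80: DF=(103617/100000 − 7/80·(0))/(1+7/80) = 1191/1250 ≈ 0.952800
step 2 [2y] swap r/1=191/4691: DF=(1 − 191/4691·(0.952800))/(1+191/4691) = 2309/2500 ≈ 0.923600

1 1 1191/1250
2 2 2309/2500
DF(1y) = 1191/1250 ≈ 0.952800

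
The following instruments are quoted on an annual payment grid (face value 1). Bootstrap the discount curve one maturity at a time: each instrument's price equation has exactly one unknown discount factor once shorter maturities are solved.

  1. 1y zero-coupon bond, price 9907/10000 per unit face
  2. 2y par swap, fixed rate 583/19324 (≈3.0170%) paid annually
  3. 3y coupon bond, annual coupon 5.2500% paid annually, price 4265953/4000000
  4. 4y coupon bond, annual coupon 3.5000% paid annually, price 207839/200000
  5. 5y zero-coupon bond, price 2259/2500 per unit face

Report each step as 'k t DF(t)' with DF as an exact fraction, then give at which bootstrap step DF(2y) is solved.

1 1 9907/10000
2 2 9417/10000
3 3 9169/10000
4 4 9077/10000
5 5 2259/2500
DF(2y) is solved at step 2

step 1 [1y] zero: DF = P = 9907/10000 ≈ 0.990700
step 2 [2y] swap r/1=583/19324: DF=(1 − 583/19324·(0.990700))/(1+583/19324) = 9417/10000 ≈ 0.941700
step 3 [3y] bond c/1=21/400: DF=(4265953/4000000 − 21/400·(0.990700+0.941700))/(1+21/400) = 9169/10000 ≈ 0.916900
step 4 [4y] bond c/1=7/200: DF=(207839/200000 − 7/200·(0.990700+0.941700+0.916900))/(1+7/200) = 9077/10000 ≈ 0.907700
step 5 [5y] zero: DF = P = 2259/2500 ≈ 0.903600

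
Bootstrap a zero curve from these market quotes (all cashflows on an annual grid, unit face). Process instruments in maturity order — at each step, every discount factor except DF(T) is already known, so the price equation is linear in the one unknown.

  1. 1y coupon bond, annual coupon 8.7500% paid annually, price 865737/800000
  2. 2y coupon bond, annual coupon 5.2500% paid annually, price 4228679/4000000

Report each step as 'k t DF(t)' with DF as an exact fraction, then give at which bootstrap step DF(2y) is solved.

1 1 9951/10000
2 2 2387/2500
DF(2y) is solved at step 2

step 1 [1y] bond c/1=7/80: DF=(865737/800000 − 7/80·(0))/(1+7/80) = 9951/10000 ≈ 0.995100
step 2 [2y] bond c/1=21/400: DF=(4228679/4000000 − 21/400·(0.995100))/(1+21/400) = 2387/2500 ≈ 0.954800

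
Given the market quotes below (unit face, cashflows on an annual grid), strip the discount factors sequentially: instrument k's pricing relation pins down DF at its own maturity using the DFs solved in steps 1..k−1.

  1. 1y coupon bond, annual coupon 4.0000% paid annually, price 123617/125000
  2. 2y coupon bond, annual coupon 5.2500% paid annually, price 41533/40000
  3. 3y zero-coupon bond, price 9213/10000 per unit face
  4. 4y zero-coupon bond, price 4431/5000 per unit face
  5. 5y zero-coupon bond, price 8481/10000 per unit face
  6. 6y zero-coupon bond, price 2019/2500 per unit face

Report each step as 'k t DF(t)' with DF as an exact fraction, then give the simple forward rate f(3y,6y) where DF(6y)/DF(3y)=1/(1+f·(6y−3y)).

step 1 [1y] bond c/1=1/25: DF=(123617/125000 − 1/25·(0))/(1+1/25) = 9509/10000 ≈ 0.950900
step 2 [2y] bond c/1=21/400: DF=(41533/40000 − 21/400·(0.950900))/(1+21/400) = 9391/10000 ≈ 0.939100
step 3 [3y] zero: DF = P = 9213/10000 ≈ 0.921300
step 4 [4y] zero: DF = P = 4431/5000 ≈ 0.886200
step 5 [5y] zero: DF = P = 8481/10000 ≈ 0.848100
step 6 [6y] zero: DF = P = 2019/2500 ≈ 0.807600

1 1 9509/10000
2 2 9391/10000
3 3 9213/10000
4 4 4431/5000
5 5 8481/10000
6 6 2019/2500
f(3y,6y) = ((9213/10000)/(2019/2500) − 1)/(3) = 379/8076 ≈ 4.6929%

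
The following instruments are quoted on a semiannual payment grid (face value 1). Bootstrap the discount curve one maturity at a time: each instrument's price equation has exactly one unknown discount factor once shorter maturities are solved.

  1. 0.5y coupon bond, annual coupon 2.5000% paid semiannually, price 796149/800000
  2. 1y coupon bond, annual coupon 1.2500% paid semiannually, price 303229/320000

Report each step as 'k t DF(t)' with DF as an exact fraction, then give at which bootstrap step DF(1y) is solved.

step 1 [0.5y] bond c/2=1/80: DF=(796149/800000 − 1/80·(0))/(1+1/80) = 9829/10000 ≈ 0.982900
step 2 [1y] bond c/2=1/160: DF=(303229/320000 − 1/160·(0.982900))/(1+1/160) = 2339/2500 ≈ 0.935600

1 1/2 9829/10000
2 1 2339/2500
DF(1y) is solved at step 2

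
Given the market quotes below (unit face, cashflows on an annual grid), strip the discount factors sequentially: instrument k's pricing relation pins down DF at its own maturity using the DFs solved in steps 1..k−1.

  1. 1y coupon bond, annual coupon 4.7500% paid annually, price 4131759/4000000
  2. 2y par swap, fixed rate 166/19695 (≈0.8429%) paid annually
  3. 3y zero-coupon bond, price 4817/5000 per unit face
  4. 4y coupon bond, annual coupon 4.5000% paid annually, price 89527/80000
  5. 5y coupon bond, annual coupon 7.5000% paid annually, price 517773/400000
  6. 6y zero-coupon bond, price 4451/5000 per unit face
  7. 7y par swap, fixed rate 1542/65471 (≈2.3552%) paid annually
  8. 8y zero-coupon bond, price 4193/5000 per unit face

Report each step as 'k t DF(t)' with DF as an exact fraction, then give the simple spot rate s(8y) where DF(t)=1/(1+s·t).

step 1 [1y] bond c/1=19/400: DF=(4131759/4000000 − 19/400·(0))/(1+19/400) = 9861/10000 ≈ 0.986100
step 2 [2y] swap r/1=166/19695: DF=(1 − 166/19695·(0.986100))/(1+166/19695) = 4917/5000 ≈ 0.983400
step 3 [3y] zero: DF = P = 4817/5000 ≈ 0.963400
step 4 [4y] bond c/1=9/200: DF=(89527/80000 − 9/200·(0.986100+0.983400+0.963400))/(1+9/200) = 4723/5000 ≈ 0.944600
step 5 [5y] bond c/1=3/40: DF=(517773/400000 − 3/40·(0.986100+0.983400+0.963400+0.944600))/(1+3/40) = 1167/1250 ≈ 0.933600
step 6 [6y] zero: DF = P = 4451/5000 ≈ 0.890200
step 7 [7y] swap r/1=1542/65471: DF=(1 − 1542/65471·(0.986100+0.983400+0.963400+0.944600+0.933600+0.890200))/(1+1542/65471) = 4229/5000 ≈ 0.845800
step 8 [8y] zero: DF = P = 4193/5000 ≈ 0.838600

1 1 9861/10000
2 2 4917/5000
3 3 4817/5000
4 4 4723/5000
5 5 1167/1250
6 6 4451/5000
7 7 4229/5000
8 8 4193/5000
s(8y) = (1/(4193/5000) − 1)/(8) = 807/33544 ≈ 2.4058%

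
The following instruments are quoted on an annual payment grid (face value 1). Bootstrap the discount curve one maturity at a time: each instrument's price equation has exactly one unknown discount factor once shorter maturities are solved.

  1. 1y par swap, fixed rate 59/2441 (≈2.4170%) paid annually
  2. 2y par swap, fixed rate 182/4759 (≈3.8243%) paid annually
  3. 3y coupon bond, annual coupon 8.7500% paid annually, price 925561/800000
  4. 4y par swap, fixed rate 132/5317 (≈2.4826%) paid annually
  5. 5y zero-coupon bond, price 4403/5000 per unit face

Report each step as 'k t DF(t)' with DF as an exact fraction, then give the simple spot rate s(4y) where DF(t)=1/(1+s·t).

1 1 2441/2500
2 2 1159/1250
3 3 9107/10000
4 4 2269/2500
5 5 4403/5000
s(4y) = (1/(2269/2500) − 1)/(4) = 231/9076 ≈ 2.5452%

step 1 [1y] swap r/1=59/2441: DF=(1 − 59/2441·(0))/(1+59/2441) = 2441/2500 ≈ 0.976400
step 2 [2y] swap r/1=182/4759: DF=(1 − 182/4759·(0.976400))/(1+182/4759) = 1159/1250 ≈ 0.927200
step 3 [3y] bond c/1=7/80: DF=(925561/800000 − 7/80·(0.976400+0.927200))/(1+7/80) = 9107/10000 ≈ 0.910700
step 4 [4y] swap r/1=132/5317: DF=(1 − 132/5317·(0.976400+0.927200+0.910700))/(1+132/5317) = 2269/2500 ≈ 0.907600
step 5 [5y] zero: DF = P = 4403/5000 ≈ 0.880600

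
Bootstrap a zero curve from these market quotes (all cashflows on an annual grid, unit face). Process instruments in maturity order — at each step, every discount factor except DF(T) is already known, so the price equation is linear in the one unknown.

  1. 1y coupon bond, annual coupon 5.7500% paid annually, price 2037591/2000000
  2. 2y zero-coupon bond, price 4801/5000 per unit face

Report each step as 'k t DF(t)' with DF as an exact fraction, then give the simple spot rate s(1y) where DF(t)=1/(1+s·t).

1 1 4817/5000
2 2 4801/5000
s(1y) = (1/(4817/5000) − 1)/(1) = 183/4817 ≈ 3.7990%

step 1 [1y] bond c/1=23/400: DF=(2037591/2000000 − 23/400·(0))/(1+23/400) = 4817/5000 ≈ 0.963400
step 2 [2y] zero: DF = P = 4801/5000 ≈ 0.960200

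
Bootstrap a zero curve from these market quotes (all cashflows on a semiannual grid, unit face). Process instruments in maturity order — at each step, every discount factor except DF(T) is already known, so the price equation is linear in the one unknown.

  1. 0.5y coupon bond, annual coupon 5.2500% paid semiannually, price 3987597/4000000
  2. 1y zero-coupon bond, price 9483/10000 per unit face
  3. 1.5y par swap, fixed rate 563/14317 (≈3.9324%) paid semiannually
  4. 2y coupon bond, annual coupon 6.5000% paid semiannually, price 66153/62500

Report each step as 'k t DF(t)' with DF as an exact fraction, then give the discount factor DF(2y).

step 1 [0.5y] bond c/2=21/800: DF=(3987597/4000000 − 21/800·(0))/(1+21/800) = 4857/5000 ≈ 0.971400
step 2 [1y] zero: DF = P = 9483/10000 ≈ 0.948300
step 3 [1.5y] swap r/2=563/28634: DF=(1 − 563/28634·(0.971400+0.948300))/(1+563/28634) = 9437/10000 ≈ 0.943700
step 4 [2y] bond c/2=13/400: DF=(66153/62500 − 13/400·(0.971400+0.948300+0.943700))/(1+13/400) = 187/200 ≈ 0.935000

1 1/2 4857/5000
2 1 9483/10000
3 3/2 9437/10000
4 2 187/200
DF(2y) = 187/200 ≈ 0.935000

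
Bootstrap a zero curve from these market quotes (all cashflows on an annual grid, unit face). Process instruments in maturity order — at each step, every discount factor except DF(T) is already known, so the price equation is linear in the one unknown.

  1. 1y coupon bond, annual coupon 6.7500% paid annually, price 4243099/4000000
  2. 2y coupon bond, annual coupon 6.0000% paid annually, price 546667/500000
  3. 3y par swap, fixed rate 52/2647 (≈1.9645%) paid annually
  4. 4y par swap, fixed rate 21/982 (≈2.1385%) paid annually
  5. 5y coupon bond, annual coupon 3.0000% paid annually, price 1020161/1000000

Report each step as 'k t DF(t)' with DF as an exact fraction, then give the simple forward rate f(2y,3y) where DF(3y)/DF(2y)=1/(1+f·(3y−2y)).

1 1 9937/10000
2 2 1219/1250
3 3 2357/2500
4 4 9181/10000
5 5 8789/10000
f(2y,3y) = ((1219/1250)/(2357/2500) − 1)/(1) = 81/2357 ≈ 3.4366%

step 1 [1y] bond c/1=27/400: DF=(4243099/4000000 − 27/400·(0))/(1+27/400) = 9937/10000 ≈ 0.993700
step 2 [2y] bond c/1=3/50: DF=(546667/500000 − 3/50·(0.993700))/(1+3/50) = 1219/1250 ≈ 0.975200
step 3 [3y] swap r/1=52/2647: DF=(1 − 52/2647·(0.993700+0.975200))/(1+52/2647) = 2357/2500 ≈ 0.942800
step 4 [4y] swap r/1=21/982: DF=(1 − 21/982·(0.993700+0.975200+0.942800))/(1+21/982) = 9181/10000 ≈ 0.918100
step 5 [5y] bond c/1=3/100: DF=(1020161/1000000 − 3/100·(0.993700+0.975200+0.942800+0.918100))/(1+3/100) = 8789/10000 ≈ 0.878900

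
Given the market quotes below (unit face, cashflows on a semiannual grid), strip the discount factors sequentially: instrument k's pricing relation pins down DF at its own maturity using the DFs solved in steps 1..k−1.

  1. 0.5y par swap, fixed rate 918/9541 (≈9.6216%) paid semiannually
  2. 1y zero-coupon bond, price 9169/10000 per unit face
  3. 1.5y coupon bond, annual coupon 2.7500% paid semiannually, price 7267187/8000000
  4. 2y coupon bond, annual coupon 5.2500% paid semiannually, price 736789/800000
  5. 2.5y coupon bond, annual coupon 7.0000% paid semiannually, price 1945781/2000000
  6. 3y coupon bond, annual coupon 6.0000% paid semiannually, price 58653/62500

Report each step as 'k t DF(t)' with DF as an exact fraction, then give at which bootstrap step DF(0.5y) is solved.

1 1/2 9541/10000
2 1 9169/10000
3 3/2 8707/10000
4 2 8273/10000
5 5/2 8193/10000
6 3 7833/10000
DF(0.5y) is solved at step 1

step 1 [0.5y] swap r/2=459/9541: DF=(1 − 459/9541·(0))/(1+459/9541) = 9541/10000 ≈ 0.954100
step 2 [1y] zero: DF = P = 9169/10000 ≈ 0.916900
step 3 [1.5y] bond c/2=11/800: DF=(7267187/8000000 − 11/800·(0.954100+0.916900))/(1+11/800) = 8707/10000 ≈ 0.870700
step 4 [2y] bond c/2=21/800: DF=(736789/800000 − 21/800·(0.954100+0.916900+0.870700))/(1+21/800) = 8273/10000 ≈ 0.827300
step 5 [2.5y] bond c/2=7/200: DF=(1945781/2000000 − 7/200·(0.954100+0.916900+0.870700+0.827300))/(1+7/200) = 8193/10000 ≈ 0.819300
step 6 [3y] bond c/2=3/100: DF=(58653/62500 − 3/100·(0.954100+0.916900+0.870700+0.827300+0.819300))/(1+3/100) = 7833/10000 ≈ 0.783300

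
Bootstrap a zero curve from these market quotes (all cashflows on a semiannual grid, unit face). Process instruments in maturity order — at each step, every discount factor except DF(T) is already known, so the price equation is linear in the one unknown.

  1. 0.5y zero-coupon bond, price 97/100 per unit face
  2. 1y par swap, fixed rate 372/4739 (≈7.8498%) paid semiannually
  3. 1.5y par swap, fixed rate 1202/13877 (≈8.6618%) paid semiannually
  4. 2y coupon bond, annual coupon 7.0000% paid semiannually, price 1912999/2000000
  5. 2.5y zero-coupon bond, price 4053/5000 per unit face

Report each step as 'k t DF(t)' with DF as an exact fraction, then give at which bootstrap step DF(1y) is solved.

1 1/2 97/100
2 1 1157/1250
3 3/2 4399/5000
4 2 8303/10000
5 5/2 4053/5000
DF(1y) is solved at step 2

step 1 [0.5y] zero: DF = P = 97/100 ≈ 0.970000
step 2 [1y] swap r/2=186/4739: DF=(1 − 186/4739·(0.970000))/(1+186/4739) = 1157/1250 ≈ 0.925600
step 3 [1.5y] swap r/2=601/13877: DF=(1 − 601/13877·(0.970000+0.925600))/(1+601/13877) = 4399/5000 ≈ 0.879800
step 4 [2y] bond c/2=7/200: DF=(1912999/2000000 − 7/200·(0.970000+0.925600+0.879800))/(1+7/200) = 8303/10000 ≈ 0.830300
step 5 [2.5y] zero: DF = P = 4053/5000 ≈ 0.810600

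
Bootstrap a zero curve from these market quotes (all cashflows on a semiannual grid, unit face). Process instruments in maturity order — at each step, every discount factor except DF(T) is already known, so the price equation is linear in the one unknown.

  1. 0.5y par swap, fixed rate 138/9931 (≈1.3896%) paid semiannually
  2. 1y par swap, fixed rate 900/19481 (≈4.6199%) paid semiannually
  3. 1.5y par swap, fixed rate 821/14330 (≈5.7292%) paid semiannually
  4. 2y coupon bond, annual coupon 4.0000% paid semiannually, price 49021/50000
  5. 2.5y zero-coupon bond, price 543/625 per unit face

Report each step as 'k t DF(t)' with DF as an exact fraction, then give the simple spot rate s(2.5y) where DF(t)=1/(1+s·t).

1 1/2 9931/10000
2 1 191/200
3 3/2 9179/10000
4 2 181/200
5 5/2 543/625
s(2.5y) = (1/(543/625) − 1)/(5/2) = 164/2715 ≈ 6.0405%

step 1 [0.5y] swap r/2=69/9931: DF=(1 − 69/9931·(0))/(1+69/9931) = 9931/10000 ≈ 0.993100
step 2 [1y] swap r/2=450/19481: DF=(1 − 450/19481·(0.993100))/(1+450/19481) = 191/200 ≈ 0.955000
step 3 [1.5y] swap r/2=821/28660: DF=(1 − 821/28660·(0.993100+0.955000))/(1+821/28660) = 9179/10000 ≈ 0.917900
step 4 [2y] bond c/2=1/50: DF=(49021/50000 − 1/50·(0.993100+0.955000+0.917900))/(1+1/50) = 181/200 ≈ 0.905000
step 5 [2.5y] zero: DF = P = 543/625 ≈ 0.868800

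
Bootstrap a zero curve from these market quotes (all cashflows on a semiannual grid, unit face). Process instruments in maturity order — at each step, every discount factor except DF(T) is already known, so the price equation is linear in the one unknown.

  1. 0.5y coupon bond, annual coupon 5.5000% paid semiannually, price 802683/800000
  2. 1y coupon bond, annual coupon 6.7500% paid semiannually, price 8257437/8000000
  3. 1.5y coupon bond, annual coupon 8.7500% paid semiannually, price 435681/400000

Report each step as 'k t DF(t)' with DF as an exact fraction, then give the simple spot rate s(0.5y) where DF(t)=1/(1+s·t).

step 1 [0.5y] bond c/2=11/400: DF=(802683/800000 − 11/400·(0))/(1+11/400) = 1953/2000 ≈ 0.976500
step 2 [1y] bond c/2=27/800: DF=(8257437/8000000 − 27/800·(0.976500))/(1+27/800) = 4833/5000 ≈ 0.966600
step 3 [1.5y] bond c/2=7/160: DF=(435681/400000 − 7/160·(0.976500+0.966600))/(1+7/160) = 9621/10000 ≈ 0.962100

1 1/2 1953/2000
2 1 4833/5000
3 3/2 9621/10000
s(0.5y) = (1/(1953/2000) − 1)/(1/2) = 94/1953 ≈ 4.8131%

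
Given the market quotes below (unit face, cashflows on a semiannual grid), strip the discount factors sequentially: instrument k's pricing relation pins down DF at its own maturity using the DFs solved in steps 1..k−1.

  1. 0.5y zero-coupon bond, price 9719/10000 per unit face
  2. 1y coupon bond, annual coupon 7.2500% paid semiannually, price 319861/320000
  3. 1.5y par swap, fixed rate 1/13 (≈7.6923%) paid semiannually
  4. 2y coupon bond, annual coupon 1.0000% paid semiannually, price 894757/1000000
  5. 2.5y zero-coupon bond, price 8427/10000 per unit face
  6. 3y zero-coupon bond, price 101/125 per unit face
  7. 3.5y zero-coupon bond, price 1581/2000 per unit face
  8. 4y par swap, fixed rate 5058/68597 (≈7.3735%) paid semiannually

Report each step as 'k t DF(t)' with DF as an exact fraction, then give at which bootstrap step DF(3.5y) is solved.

step 1 [0.5y] zero: DF = P = 9719/10000 ≈ 0.971900
step 2 [1y] bond c/2=29/800: DF=(319861/320000 − 29/800·(0.971900))/(1+29/800) = 4653/5000 ≈ 0.930600
step 3 [1.5y] swap r/2=1/26: DF=(1 − 1/26·(0.971900+0.930600))/(1+1/26) = 357/400 ≈ 0.892500
step 4 [2y] bond c/2=1/200: DF=(894757/1000000 − 1/200·(0.971900+0.930600+0.892500))/(1+1/200) = 2191/2500 ≈ 0.876400
step 5 [2.5y] zero: DF = P = 8427/10000 ≈ 0.842700
step 6 [3y] zero: DF = P = 101/125 ≈ 0.808000
step 7 [3.5y] zero: DF = P = 1581/2000 ≈ 0.790500
step 8 [4y] swap r/2=2529/68597: DF=(1 − 2529/68597·(0.971900+0.930600+0.892500+0.876400+0.842700+0.808000+0.790500))/(1+2529/68597) = 7471/10000 ≈ 0.747100

1 1/2 9719/10000
2 1 4653/5000
3 3/2 357/400
4 2 2191/2500
5 5/2 8427/10000
6 3 101/125
7 7/2 1581/2000
8 4 7471/10000
DF(3.5y) is solved at step 7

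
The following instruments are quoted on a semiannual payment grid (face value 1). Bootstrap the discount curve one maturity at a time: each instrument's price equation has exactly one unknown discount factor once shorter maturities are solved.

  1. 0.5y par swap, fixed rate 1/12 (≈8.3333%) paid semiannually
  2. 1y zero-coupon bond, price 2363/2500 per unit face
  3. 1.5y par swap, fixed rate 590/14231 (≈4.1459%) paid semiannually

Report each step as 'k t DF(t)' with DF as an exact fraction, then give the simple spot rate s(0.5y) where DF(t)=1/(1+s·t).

step 1 [0.5y] swap r/2=1/24: DF=(1 − 1/24·(0))/(1+1/24) = 24/25 ≈ 0.960000
step 2 [1y] zero: DF = P = 2363/2500 ≈ 0.945200
step 3 [1.5y] swap r/2=295/14231: DF=(1 − 295/14231·(0.960000+0.945200))/(1+295/14231) = 941/1000 ≈ 0.941000

1 1/2 24/25
2 1 2363/2500
3 3/2 941/1000
s(0.5y) = (1/(24/25) − 1)/(1/2) = 1/12 ≈ 8.3333%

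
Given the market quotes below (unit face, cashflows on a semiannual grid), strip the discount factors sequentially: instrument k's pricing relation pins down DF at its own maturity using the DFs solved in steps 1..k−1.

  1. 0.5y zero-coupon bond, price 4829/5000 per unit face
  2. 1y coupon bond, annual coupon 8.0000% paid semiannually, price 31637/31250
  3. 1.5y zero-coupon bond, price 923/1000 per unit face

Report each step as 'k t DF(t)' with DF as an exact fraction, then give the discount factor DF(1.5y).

step 1 [0.5y] zero: DF = P = 4829/5000 ≈ 0.965800
step 2 [1y] bond c/2=1/25: DF=(31637/31250 − 1/25·(0.965800))/(1+1/25) = 9363/10000 ≈ 0.936300
step 3 [1.5y] zero: DF = P = 923/1000 ≈ 0.923000

1 1/2 4829/5000
2 1 9363/10000
3 3/2 923/1000
DF(1.5y) = 923/1000 ≈ 0.923000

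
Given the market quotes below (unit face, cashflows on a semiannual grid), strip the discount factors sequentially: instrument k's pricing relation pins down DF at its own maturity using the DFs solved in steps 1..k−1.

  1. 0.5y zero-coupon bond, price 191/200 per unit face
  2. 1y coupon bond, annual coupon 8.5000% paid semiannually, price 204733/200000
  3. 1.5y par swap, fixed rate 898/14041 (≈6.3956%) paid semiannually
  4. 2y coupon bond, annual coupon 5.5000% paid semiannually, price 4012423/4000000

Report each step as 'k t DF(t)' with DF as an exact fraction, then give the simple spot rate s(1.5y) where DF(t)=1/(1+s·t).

step 1 [0.5y] zero: DF = P = 191/200 ≈ 0.955000
step 2 [1y] bond c/2=17/400: DF=(204733/200000 − 17/400·(0.955000))/(1+17/400) = 943/1000 ≈ 0.943000
step 3 [1.5y] swap r/2=449/14041: DF=(1 − 449/14041·(0.955000+0.943000))/(1+449/14041) = 4551/5000 ≈ 0.910200
step 4 [2y] bond c/2=11/400: DF=(4012423/4000000 − 11/400·(0.955000+0.943000+0.910200))/(1+11/400) = 9011/10000 ≈ 0.901100

1 1/2 191/200
2 1 943/1000
3 3/2 4551/5000
4 2 9011/10000
s(1.5y) = (1/(4551/5000) − 1)/(3/2) = 898/13653 ≈ 6.5773%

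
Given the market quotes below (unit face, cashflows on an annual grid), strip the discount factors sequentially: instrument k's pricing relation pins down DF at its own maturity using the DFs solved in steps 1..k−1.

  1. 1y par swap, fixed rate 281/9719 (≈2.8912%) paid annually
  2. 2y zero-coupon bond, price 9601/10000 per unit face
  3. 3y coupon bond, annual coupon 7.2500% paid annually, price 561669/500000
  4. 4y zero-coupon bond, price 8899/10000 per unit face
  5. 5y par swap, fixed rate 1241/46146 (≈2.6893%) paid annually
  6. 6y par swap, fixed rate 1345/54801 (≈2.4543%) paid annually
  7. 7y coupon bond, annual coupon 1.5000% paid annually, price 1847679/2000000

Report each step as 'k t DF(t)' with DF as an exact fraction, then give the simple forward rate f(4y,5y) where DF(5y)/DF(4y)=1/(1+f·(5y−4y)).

1 1 9719/10000
2 2 9601/10000
3 3 573/625
4 4 8899/10000
5 5 8759/10000
6 6 1731/2000
7 7 2073/2500
f(4y,5y) = ((8899/10000)/(8759/10000) − 1)/(1) = 140/8759 ≈ 1.5984%

step 1 [1y] swap r/1=281/9719: DF=(1 − 281/9719·(0))/(1+281/9719) = 9719/10000 ≈ 0.971900
step 2 [2y] zero: DF = P = 9601/10000 ≈ 0.960100
step 3 [3y] bond c/1=29/400: DF=(561669/500000 − 29/400·(0.971900+0.960100))/(1+29/400) = 573/625 ≈ 0.916800
step 4 [4y] zero: DF = P = 8899/10000 ≈ 0.889900
step 5 [5y] swap r/1=1241/46146: DF=(1 − 1241/46146·(0.971900+0.960100+0.916800+0.889900))/(1+1241/46146) = 8759/10000 ≈ 0.875900
step 6 [6y] swap r/1=1345/54801: DF=(1 − 1345/54801·(0.971900+0.960100+0.916800+0.889900+0.875900))/(1+1345/54801) = 1731/2000 ≈ 0.865500
step 7 [7y] bond c/1=3/200: DF=(1847679/2000000 − 3/200·(0.971900+0.960100+0.916800+0.889900+0.875900+0.865500))/(1+3/200) = 2073/2500 ≈ 0.829200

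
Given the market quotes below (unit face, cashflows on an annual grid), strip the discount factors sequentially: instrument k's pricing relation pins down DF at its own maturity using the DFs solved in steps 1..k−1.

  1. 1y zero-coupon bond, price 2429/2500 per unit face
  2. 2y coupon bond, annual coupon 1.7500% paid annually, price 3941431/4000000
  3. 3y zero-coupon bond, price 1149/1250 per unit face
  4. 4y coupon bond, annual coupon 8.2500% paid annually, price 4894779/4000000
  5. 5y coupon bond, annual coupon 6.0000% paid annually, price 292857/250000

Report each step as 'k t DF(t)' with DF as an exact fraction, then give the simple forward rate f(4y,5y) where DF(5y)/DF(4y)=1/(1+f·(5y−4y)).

step 1 [1y] zero: DF = P = 2429/2500 ≈ 0.971600
step 2 [2y] bond c/1=7/400: DF=(3941431/4000000 − 7/400·(0.971600))/(1+7/400) = 9517/10000 ≈ 0.951700
step 3 [3y] zero: DF = P = 1149/1250 ≈ 0.919200
step 4 [4y] bond c/1=33/400: DF=(4894779/4000000 − 33/400·(0.971600+0.951700+0.919200))/(1+33/400) = 4569/5000 ≈ 0.913800
step 5 [5y] bond c/1=3/50: DF=(292857/250000 − 3/50·(0.971600+0.951700+0.919200+0.913800))/(1+3/50) = 357/400 ≈ 0.892500

1 1 2429/2500
2 2 9517/10000
3 3 1149/1250
4 4 4569/5000
5 5 357/400
f(4y,5y) = ((4569/5000)/(357/400) − 1)/(1) = 71/2975 ≈ 2.3866%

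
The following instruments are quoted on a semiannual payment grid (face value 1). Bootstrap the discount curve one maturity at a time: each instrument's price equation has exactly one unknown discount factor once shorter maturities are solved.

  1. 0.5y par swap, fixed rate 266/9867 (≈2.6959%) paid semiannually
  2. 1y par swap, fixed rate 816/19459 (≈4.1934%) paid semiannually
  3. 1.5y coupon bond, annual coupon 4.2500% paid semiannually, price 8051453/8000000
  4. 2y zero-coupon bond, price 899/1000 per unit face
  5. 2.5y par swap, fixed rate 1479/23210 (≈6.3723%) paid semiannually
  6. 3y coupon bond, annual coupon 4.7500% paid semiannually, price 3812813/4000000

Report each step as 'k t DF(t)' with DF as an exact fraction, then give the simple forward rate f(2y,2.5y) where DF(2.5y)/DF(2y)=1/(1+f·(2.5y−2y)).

step 1 [0.5y] swap r/2=133/9867: DF=(1 − 133/9867·(0))/(1+133/9867) = 9867/10000 ≈ 0.986700
step 2 [1y] swap r/2=408/19459: DF=(1 − 408/19459·(0.986700))/(1+408/19459) = 1199/1250 ≈ 0.959200
step 3 [1.5y] bond c/2=17/800: DF=(8051453/8000000 − 17/800·(0.986700+0.959200))/(1+17/800) = 189/200 ≈ 0.945000
step 4 [2y] zero: DF = P = 899/1000 ≈ 0.899000
step 5 [2.5y] swap r/2=1479/46420: DF=(1 − 1479/46420·(0.986700+0.959200+0.945000+0.899000))/(1+1479/46420) = 8521/10000 ≈ 0.852100
step 6 [3y] bond c/2=19/800: DF=(3812813/4000000 − 19/800·(0.986700+0.959200+0.945000+0.899000+0.852100))/(1+19/800) = 4117/5000 ≈ 0.823400

1 1/2 9867/10000
2 1 1199/1250
3 3/2 189/200
4 2 899/1000
5 5/2 8521/10000
6 3 4117/5000
f(2y,2.5y) = ((899/1000)/(8521/10000) − 1)/(1/2) = 938/8521 ≈ 11.0081%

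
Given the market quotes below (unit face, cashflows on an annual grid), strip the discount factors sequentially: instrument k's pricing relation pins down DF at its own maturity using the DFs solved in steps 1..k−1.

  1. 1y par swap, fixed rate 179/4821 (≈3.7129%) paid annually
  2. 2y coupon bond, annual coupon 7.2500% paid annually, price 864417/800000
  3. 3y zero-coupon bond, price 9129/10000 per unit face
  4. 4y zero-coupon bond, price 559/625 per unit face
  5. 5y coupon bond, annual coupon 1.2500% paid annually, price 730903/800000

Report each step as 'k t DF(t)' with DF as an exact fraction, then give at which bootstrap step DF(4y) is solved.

step 1 [1y] swap r/1=179/4821: DF=(1 − 179/4821·(0))/(1+179/4821) = 4821/5000 ≈ 0.964200
step 2 [2y] bond c/1=29/400: DF=(864417/800000 − 29/400·(0.964200))/(1+29/400) = 9423/10000 ≈ 0.942300
step 3 [3y] zero: DF = P = 9129/10000 ≈ 0.912900
step 4 [4y] zero: DF = P = 559/625 ≈ 0.894400
step 5 [5y] bond c/1=1/80: DF=(730903/800000 − 1/80·(0.964200+0.942300+0.912900+0.894400))/(1+1/80) = 1713/2000 ≈ 0.856500

1 1 4821/5000
2 2 9423/10000
3 3 9129/10000
4 4 559/625
5 5 1713/2000
DF(4y) is solved at step 4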